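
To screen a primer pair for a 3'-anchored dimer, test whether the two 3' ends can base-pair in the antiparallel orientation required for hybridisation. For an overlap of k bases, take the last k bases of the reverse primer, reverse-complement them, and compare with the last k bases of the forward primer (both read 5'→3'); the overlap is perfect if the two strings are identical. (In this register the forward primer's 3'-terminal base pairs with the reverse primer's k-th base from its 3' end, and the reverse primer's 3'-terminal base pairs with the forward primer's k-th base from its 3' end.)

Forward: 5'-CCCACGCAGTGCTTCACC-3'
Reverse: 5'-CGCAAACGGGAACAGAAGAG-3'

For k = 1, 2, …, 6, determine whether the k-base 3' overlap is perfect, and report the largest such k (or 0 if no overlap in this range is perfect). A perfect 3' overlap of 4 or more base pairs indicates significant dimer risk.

Last 6 bases (5'→3') — forward …TTCACC, reverse …GAAGAG.
Reverse complement of the reverse primer's last 6 bases: CTCTTC; its first k bases are the reverse complement of the reverse primer's last k bases, so a perfect k-base overlap needs the forward primer's last k bases to equal them.
Comparing (forward last k vs required): k=1: C vs C ✓; k=2: CC vs CT ✗; k=3: ACC vs CTC ✗; k=4: CACC vs CTCT ✗; k=5: TCACC vs CTCTT ✗; k=6: TTCACC vs CTCTTC ✗.
Only k = 1 is perfect, so the longest perfect 3' overlap is 1.

Longest perfect overlap: 1 complementary base pair; below the dimer-risk threshold (threshold 4).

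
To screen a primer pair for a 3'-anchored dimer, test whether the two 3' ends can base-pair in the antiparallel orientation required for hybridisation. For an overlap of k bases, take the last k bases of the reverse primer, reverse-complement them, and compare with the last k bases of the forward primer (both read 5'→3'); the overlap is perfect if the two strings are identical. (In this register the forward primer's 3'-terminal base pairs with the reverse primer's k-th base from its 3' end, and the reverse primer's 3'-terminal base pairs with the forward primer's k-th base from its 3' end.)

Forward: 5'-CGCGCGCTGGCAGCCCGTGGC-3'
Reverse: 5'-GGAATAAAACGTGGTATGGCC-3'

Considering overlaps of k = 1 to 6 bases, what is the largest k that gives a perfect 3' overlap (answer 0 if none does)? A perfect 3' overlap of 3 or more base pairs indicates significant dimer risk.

Longest perfect overlap: 3 complementary base pairs; significant dimer risk (threshold 3).

Last 6 bases (5'→3') — forward …CGTGGC, reverse …ATGGCC.
Reverse complement of the reverse primer's last 6 bases: GGCCAT; its first k bases are the reverse complement of the reverse primer's last k bases, so a perfect k-base overlap needs the forward primer's last k bases to equal them.
Comparing (forward last k vs required): k=1: C vs G ✗; k=2: GC vs GG ✗; k=3: GGC vs GGC ✓; k=4: TGGC vs GGCC ✗; k=5: GTGGC vs GGCCA ✗; k=6: CGTGGC vs GGCCAT ✗.
Only k = 3 is perfect, so the longest perfect 3' overlap is 3.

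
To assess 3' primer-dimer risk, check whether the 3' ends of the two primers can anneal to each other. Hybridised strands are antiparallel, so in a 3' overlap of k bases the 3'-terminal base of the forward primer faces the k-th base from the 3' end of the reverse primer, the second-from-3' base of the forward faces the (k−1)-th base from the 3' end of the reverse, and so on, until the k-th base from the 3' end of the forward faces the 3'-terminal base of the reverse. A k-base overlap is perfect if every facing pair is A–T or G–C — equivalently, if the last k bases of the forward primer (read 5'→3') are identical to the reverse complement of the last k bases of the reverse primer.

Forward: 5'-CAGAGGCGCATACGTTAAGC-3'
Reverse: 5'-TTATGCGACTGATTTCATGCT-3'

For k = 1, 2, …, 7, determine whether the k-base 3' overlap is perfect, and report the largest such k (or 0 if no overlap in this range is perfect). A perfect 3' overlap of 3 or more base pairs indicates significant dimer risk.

Longest perfect overlap: 3 complementary base pairs; significant dimer risk (threshold 3).

Last 7 bases (5'→3') — forward …GTTAAGC, reverse …TCATGCT.
Reverse complement of the reverse primer's last 7 bases: AGCATGA; its first k bases are the reverse complement of the reverse primer's last k bases, so a perfect k-base overlap needs the forward primer's last k bases to equal them.
Comparing (forward last k vs required): k=1: C vs A ✗; k=2: GC vs AG ✗; k=3: AGC vs AGC ✓; k=4: AAGC vs AGCA ✗; k=5: TAAGC vs AGCAT ✗; k=6: TTAAGC vs AGCATG ✗; k=7: GTTAAGC vs AGCATGA ✗.
Only k = 3 is perfect, so the longest perfect 3' overlap is 3.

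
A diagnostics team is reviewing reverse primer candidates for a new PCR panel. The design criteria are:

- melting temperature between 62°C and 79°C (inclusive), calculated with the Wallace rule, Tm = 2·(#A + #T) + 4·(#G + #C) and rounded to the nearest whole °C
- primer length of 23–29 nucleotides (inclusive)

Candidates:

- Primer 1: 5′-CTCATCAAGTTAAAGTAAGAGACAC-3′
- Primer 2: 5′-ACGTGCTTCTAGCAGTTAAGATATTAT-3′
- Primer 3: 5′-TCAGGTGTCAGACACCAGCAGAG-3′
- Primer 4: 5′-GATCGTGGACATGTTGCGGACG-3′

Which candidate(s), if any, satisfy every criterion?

Primer 1, Primer 2 and Primer 3.

Primer 1 (25 nt, A=11 T=5 G=4 C=5): Tm = 2·16 + 4·9 = 68°C ✓; length 25 ✓ — passes.
Primer 2 (27 nt, A=8 T=10 G=5 C=4): Tm = 2·18 + 4·9 = 72°C ✓; length 27 ✓ — passes.
Primer 3 (23 nt, A=7 T=3 G=7 C=6): Tm = 2·10 + 4·13 = 72°C ✓; length 23 ✓ — passes.
Primer 4 (22 nt, A=4 T=5 G=9 C=4): Tm = 2·9 + 4·13 = 70°C ✓; length 22, outside 23–29 ✗ — fails.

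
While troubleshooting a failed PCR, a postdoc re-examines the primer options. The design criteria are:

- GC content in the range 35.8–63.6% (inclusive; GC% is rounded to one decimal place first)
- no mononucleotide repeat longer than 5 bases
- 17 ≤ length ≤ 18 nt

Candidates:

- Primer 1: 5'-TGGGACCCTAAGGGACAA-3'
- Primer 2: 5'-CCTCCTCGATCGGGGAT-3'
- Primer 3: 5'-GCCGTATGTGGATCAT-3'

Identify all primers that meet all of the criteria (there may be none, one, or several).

Primer 1 (18 nt, A=6 T=2 G=6 C=4): GC 10/18 = 55.6% ✓; longest run = 3 ✓; length 18 ✓ — passes.
Primer 2 (17 nt, A=2 T=4 G=5 C=6): GC 11/17 = 64.7%, outside 35.8–63.6% ✗; longest run = 4 ✓; length 17 ✓ — fails.
Primer 3 (16 nt, A=3 T=5 G=5 C=3): GC 8/16 = 50.0% ✓; longest run = 2 ✓; length 16, outside 17–18 ✗ — fails.

Primer 1 only.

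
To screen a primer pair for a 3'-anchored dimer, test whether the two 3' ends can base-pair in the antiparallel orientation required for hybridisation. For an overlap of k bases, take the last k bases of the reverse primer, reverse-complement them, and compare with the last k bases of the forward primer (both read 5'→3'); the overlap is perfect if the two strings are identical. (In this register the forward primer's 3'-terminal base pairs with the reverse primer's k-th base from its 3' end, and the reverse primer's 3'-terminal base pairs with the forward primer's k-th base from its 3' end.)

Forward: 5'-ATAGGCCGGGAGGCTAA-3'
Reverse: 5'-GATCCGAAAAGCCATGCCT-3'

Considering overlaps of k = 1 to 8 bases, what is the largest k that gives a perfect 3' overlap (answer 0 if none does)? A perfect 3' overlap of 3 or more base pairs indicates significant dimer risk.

Longest perfect overlap: 1 complementary base pair; below the dimer-risk threshold (threshold 3).

Last 8 bases (5'→3') — forward …GAGGCTAA, reverse …CCATGCCT.
Reverse complement of the reverse primer's last 8 bases: AGGCATGG; its first k bases are the reverse complement of the reverse primer's last k bases, so a perfect k-base overlap needs the forward primer's last k bases to equal them.
Comparing (forward last k vs required): k=1: A vs A ✓; k=2: AA vs AG ✗; k=3: TAA vs AGG ✗; k=4: CTAA vs AGGC ✗; k=5: GCTAA vs AGGCA ✗; k=6: GGCTAA vs AGGCAT ✗; k=7: AGGCTAA vs AGGCATG ✗; k=8: GAGGCTAA vs AGGCATGG ✗.
Only k = 1 is perfect, so the longest perfect 3' overlap is 1.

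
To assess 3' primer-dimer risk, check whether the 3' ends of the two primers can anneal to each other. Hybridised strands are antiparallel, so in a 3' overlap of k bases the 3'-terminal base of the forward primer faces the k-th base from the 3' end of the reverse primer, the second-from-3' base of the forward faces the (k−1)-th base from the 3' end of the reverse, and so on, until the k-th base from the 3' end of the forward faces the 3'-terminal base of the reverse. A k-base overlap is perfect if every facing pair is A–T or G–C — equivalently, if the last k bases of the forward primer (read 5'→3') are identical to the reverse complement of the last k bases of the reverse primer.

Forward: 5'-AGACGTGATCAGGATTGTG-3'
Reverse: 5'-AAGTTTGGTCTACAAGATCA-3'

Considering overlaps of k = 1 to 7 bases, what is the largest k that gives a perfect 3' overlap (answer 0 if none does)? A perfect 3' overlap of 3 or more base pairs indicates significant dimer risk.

Longest perfect overlap: 2 complementary base pairs; below the dimer-risk threshold (threshold 3).

Last 7 bases (5'→3') — forward …GATTGTG, reverse …AAGATCA.
Reverse complement of the reverse primer's last 7 bases: TGATCTT; its first k bases are the reverse complement of the reverse primer's last k bases, so a perfect k-base overlap needs the forward primer's last k bases to equal them.
Comparing (forward last k vs required): k=1: G vs T ✗; k=2: TG vs TG ✓; k=3: GTG vs TGA ✗; k=4: TGTG vs TGAT ✗; k=5: TTGTG vs TGATC ✗; k=6: ATTGTG vs TGATCT ✗; k=7: GATTGTG vs TGATCTT ✗.
Only k = 2 is perfect, so the longest perfect 3' overlap is 2.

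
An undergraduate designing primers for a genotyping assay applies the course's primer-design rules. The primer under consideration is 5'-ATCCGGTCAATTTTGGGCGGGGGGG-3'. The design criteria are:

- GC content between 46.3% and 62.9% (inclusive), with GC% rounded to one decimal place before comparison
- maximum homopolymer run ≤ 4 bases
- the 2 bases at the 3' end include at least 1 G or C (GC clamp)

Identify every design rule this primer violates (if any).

Base counts: A=3, T=6, G=12, C=4 (length 25).
GC content: GC 16/25 = 64.0%, outside 46.3–62.9% ✗
homopolymer run: longest run = 7, exceeds 4 ✗
GC clamp: 3' end GG has 2 G/C ✓

Fails: GC content, homopolymer run.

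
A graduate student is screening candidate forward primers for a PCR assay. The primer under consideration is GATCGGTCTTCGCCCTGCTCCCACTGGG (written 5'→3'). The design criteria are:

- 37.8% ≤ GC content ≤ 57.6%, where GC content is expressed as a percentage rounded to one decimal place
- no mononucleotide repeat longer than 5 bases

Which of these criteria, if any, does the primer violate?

Fails: GC content.

Base counts: A=2, T=7, G=8, C=11 (length 28).
GC content: GC 19/28 = 67.9%, outside 37.8–57.6% ✗
homopolymer run: longest run = 3 ✓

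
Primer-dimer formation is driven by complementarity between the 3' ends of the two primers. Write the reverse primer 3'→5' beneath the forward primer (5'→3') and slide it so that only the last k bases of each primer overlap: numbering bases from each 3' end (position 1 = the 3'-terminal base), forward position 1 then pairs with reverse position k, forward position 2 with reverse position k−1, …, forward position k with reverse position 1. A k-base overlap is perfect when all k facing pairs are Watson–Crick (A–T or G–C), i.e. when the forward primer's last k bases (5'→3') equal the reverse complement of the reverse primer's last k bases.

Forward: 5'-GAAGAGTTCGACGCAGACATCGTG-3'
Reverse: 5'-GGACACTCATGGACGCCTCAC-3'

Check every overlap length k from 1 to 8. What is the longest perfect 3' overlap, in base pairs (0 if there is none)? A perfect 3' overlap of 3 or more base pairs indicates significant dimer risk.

Longest perfect overlap: 3 complementary base pairs; significant dimer risk (threshold 3).

Last 8 bases (5'→3') — forward …ACATCGTG, reverse …CGCCTCAC.
Reverse complement of the reverse primer's last 8 bases: GTGAGGCG; its first k bases are the reverse complement of the reverse primer's last k bases, so a perfect k-base overlap needs the forward primer's last k bases to equal them.
Comparing (forward last k vs required): k=1: G vs G ✓; k=2: TG vs GT ✗; k=3: GTG vs GTG ✓; k=4: CGTG vs GTGA ✗; k=5: TCGTG vs GTGAG ✗; k=6: ATCGTG vs GTGAGG ✗; k=7: CATCGTG vs GTGAGGC ✗; k=8: ACATCGTG vs GTGAGGCG ✗.
Perfect overlaps at k = 1, 3; the largest is 3.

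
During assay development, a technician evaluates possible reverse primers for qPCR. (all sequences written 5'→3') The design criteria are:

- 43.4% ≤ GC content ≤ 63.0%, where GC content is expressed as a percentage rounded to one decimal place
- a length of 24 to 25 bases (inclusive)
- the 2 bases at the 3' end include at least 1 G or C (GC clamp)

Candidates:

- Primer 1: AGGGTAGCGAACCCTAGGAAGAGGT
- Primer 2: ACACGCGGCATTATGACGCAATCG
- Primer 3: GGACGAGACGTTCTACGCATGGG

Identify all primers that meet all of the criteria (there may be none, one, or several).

Primer 1 and Primer 2.

Primer 1 (25 nt, A=8 T=3 G=10 C=4): GC 14/25 = 56.0% ✓; length 25 ✓; 3' end GT has 1 G/C ✓ — passes.
Primer 2 (24 nt, A=7 T=4 G=6 C=7): GC 13/24 = 54.2% ✓; length 24 ✓; 3' end CG has 2 G/C ✓ — passes.
Primer 3 (23 nt, A=5 T=4 G=9 C=5): GC 14/23 = 60.9% ✓; length 23, outside 24–25 ✗; 3' end GG has 2 G/C ✓ — fails.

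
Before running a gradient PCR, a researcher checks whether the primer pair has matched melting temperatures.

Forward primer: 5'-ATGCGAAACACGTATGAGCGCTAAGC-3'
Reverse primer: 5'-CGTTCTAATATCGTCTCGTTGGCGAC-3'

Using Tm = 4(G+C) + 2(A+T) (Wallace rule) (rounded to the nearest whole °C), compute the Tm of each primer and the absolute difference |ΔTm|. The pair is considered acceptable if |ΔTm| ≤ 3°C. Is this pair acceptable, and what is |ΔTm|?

Forward: A=9 T=4 G=7 C=6 → Tm = 2·13 + 4·13 = 78°C.
Reverse: A=4 T=9 G=6 C=7 → Tm = 2·13 + 4·13 = 78°C.
|ΔTm| = |78 − 78| = 0°C, ≤ 3°C.

|ΔTm| = 0°C; the pair is acceptable.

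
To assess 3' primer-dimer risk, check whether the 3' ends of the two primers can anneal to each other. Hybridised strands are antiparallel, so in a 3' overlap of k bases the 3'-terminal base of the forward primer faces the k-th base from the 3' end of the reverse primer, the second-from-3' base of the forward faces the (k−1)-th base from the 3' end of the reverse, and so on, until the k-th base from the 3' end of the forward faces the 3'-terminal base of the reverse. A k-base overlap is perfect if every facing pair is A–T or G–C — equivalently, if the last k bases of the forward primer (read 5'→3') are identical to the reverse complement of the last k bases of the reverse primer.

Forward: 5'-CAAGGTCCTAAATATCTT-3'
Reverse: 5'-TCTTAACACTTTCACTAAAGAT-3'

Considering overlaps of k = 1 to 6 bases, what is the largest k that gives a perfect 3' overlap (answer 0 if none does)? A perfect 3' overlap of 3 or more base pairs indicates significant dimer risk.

Longest perfect overlap: 5 complementary base pairs; significant dimer risk (threshold 3).

Last 6 bases (5'→3') — forward …TATCTT, reverse …AAAGAT.
Reverse complement of the reverse primer's last 6 bases: ATCTTT; its first k bases are the reverse complement of the reverse primer's last k bases, so a perfect k-base overlap needs the forward primer's last k bases to equal them.
Comparing (forward last k vs required): k=1: T vs A ✗; k=2: TT vs AT ✗; k=3: CTT vs ATC ✗; k=4: TCTT vs ATCT ✗; k=5: ATCTT vs ATCTT ✓; k=6: TATCTT vs ATCTTT ✗.
Only k = 5 is perfect, so the longest perfect 3' overlap is 5.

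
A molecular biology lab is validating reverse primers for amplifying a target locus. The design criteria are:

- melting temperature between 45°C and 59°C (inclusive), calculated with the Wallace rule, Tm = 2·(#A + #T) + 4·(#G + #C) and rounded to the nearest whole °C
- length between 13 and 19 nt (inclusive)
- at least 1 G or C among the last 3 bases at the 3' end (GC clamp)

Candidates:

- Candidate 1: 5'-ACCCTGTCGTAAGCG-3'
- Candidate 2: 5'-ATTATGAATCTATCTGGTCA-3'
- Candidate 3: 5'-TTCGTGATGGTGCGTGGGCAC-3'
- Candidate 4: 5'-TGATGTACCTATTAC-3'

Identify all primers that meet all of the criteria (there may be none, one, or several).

Candidate 1 (15 nt, A=3 T=3 G=4 C=5): Tm = 2·6 + 4·9 = 48°C ✓; length 15 ✓; 3' end GCG has 3 G/C ✓ — passes.
Candidate 2 (20 nt, A=6 T=8 G=3 C=3): Tm = 2·14 + 4·6 = 52°C ✓; length 20, outside 13–19 ✗; 3' end TCA has 1 G/C ✓ — fails.
Candidate 3 (21 nt, A=2 T=6 G=9 C=4): Tm = 2·8 + 4·13 = 68°C, outside 45–59°C ✗; length 21, outside 13–19 ✗; 3' end CAC has 2 G/C ✓ — fails.
Candidate 4 (15 nt, A=4 T=6 G=2 C=3): Tm = 2·10 + 4·5 = 40°C, outside 45–59°C ✗; length 15 ✓; 3' end TAC has 1 G/C ✓ — fails.

Candidate 1 only.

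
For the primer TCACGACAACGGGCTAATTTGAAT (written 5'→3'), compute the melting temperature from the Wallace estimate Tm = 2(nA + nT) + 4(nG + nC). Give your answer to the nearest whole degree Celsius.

Base counts: A=8, T=6, G=5, C=5 (length 24).
Tm = 2·(8+6) + 4·(5+5) = 2·14 + 4·10 = 28 + 40 = 68°C.

68°C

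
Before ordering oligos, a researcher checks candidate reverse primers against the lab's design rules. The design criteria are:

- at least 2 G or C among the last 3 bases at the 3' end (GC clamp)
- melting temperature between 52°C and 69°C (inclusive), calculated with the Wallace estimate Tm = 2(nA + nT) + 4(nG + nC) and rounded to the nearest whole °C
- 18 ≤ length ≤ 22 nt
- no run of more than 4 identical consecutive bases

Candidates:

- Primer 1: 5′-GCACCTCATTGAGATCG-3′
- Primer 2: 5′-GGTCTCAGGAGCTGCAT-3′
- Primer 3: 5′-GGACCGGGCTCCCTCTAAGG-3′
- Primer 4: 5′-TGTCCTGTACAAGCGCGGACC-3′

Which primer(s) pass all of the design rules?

Primer 3 and Primer 4.

Primer 1 (17 nt, A=4 T=4 G=4 C=5): 3' end TCG has 2 G/C ✓; Tm = 2·8 + 4·9 = 52°C ✓; length 17, outside 18–22 ✗; longest run = 2 ✓ — fails.
Primer 2 (17 nt, A=3 T=4 G=6 C=4): 3' end CAT has 1 G/C, need ≥2 ✗; Tm = 2·7 + 4·10 = 54°C ✓; length 17, outside 18–22 ✗; longest run = 2 ✓ — fails.
Primer 3 (20 nt, A=3 T=3 G=7 C=7): 3' end AGG has 2 G/C ✓; Tm = 2·6 + 4·14 = 68°C ✓; length 20 ✓; longest run = 3 ✓ — passes.
Primer 4 (21 nt, A=4 T=4 G=6 C=7): 3' end ACC has 2 G/C ✓; Tm = 2·8 + 4·13 = 68°C ✓; length 21 ✓; longest run = 2 ✓ — passes.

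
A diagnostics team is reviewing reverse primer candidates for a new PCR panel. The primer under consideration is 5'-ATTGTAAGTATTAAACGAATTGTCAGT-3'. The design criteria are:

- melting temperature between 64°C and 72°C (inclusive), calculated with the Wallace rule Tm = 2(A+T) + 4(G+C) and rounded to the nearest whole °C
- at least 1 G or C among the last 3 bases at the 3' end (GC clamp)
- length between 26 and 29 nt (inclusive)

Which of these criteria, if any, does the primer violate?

Meets all criteria.

Base counts: A=10, T=10, G=5, C=2 (length 27).
Tm: Tm = 2·20 + 4·7 = 68°C ✓
GC clamp: 3' end AGT has 1 G/C ✓
length: length 27 ✓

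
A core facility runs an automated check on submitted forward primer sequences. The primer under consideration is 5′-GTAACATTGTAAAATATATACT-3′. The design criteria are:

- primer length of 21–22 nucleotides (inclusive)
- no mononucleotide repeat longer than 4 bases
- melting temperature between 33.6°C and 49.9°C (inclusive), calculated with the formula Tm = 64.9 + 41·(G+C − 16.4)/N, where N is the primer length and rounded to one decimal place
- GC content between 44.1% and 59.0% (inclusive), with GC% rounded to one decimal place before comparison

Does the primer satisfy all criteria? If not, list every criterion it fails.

Base counts: A=10, T=8, G=2, C=2 (length 22).
length: length 22 ✓
homopolymer run: longest run = 4 ✓
Tm: Tm = 64.9 + 41·(4 − 16.4)/22 = 41.8°C ✓
GC content: GC 4/22 = 18.2%, outside 44.1–59.0% ✗

Fails: GC content.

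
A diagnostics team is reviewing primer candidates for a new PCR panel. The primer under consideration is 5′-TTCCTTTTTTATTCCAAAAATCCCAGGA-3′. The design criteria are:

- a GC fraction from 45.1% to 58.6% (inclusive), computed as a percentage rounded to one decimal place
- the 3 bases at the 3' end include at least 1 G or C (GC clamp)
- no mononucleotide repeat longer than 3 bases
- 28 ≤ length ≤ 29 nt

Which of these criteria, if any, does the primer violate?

Base counts: A=8, T=11, G=2, C=7 (length 28).
GC content: GC 9/28 = 32.1%, outside 45.1–58.6% ✗
GC clamp: 3' end GGA has 2 G/C ✓
homopolymer run: longest run = 6, exceeds 3 ✗
length: length 28 ✓

Fails: GC content, homopolymer run.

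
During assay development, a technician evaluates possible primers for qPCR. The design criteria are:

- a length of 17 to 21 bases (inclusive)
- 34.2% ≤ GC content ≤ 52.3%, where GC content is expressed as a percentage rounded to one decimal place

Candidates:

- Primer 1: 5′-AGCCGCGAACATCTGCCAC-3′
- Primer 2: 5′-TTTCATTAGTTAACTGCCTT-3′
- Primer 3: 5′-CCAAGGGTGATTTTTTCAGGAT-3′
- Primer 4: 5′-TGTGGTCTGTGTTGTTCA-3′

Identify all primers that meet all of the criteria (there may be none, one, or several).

Primer 4 only.

Primer 1 (19 nt, A=5 T=2 G=4 C=8): length 19 ✓; GC 12/19 = 63.2%, outside 34.2–52.3% ✗ — fails.
Primer 2 (20 nt, A=4 T=10 G=2 C=4): length 20 ✓; GC 6/20 = 30.0%, outside 34.2–52.3% ✗ — fails.
Primer 3 (22 nt, A=5 T=8 G=6 C=3): length 22, outside 17–21 ✗; GC 9/22 = 40.9% ✓ — fails.
Primer 4 (18 nt, A=1 T=9 G=6 C=2): length 18 ✓; GC 8/18 = 44.4% ✓ — passes.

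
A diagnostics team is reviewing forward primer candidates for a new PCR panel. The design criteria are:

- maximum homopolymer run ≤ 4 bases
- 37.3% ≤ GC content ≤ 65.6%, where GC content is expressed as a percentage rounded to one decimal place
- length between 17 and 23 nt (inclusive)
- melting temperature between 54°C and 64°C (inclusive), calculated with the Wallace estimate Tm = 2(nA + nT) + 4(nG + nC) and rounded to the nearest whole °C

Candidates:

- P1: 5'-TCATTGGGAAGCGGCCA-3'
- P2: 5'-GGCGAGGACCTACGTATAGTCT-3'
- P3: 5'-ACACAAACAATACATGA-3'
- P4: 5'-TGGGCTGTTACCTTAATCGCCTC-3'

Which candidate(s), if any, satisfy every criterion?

P1 only.

P1 (17 nt, A=4 T=3 G=6 C=4): longest run = 3 ✓; GC 10/17 = 58.8% ✓; length 17 ✓; Tm = 2·7 + 4·10 = 54°C ✓ — passes.
P2 (22 nt, A=5 T=5 G=7 C=5): longest run = 2 ✓; GC 12/22 = 54.5% ✓; length 22 ✓; Tm = 2·10 + 4·12 = 68°C, outside 54–64°C ✗ — fails.
P3 (17 nt, A=10 T=2 G=1 C=4): longest run = 3 ✓; GC 5/17 = 29.4%, outside 37.3–65.6% ✗; length 17 ✓; Tm = 2·12 + 4·5 = 44°C, outside 54–64°C ✗ — fails.
P4 (23 nt, A=3 T=8 G=5 C=7): longest run = 3 ✓; GC 12/23 = 52.2% ✓; length 23 ✓; Tm = 2·11 + 4·12 = 70°C, outside 54–64°C ✗ — fails.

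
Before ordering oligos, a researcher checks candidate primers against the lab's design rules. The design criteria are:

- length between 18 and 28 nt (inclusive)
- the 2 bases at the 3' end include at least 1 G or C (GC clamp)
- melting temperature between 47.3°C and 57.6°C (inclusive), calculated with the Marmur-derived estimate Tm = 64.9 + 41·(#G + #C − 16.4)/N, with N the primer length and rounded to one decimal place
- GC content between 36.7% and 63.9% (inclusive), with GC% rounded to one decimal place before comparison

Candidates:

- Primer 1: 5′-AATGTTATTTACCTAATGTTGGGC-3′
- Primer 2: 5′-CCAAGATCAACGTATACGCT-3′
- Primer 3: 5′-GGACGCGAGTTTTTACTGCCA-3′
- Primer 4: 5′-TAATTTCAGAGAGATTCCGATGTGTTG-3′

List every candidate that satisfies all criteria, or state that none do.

Primer 2, Primer 3 and Primer 4.

Primer 1 (24 nt, A=6 T=10 G=5 C=3): length 24 ✓; 3' end GC has 2 G/C ✓; Tm = 64.9 + 41·(8 − 16.4)/24 = 50.6°C ✓; GC 8/24 = 33.3%, outside 36.7–63.9% ✗ — fails.
Primer 2 (20 nt, A=7 T=4 G=3 C=6): length 20 ✓; 3' end CT has 1 G/C ✓; Tm = 64.9 + 41·(9 − 16.4)/20 = 49.7°C ✓; GC 9/20 = 45.0% ✓ — passes.
Primer 3 (21 nt, A=4 T=6 G=6 C=5): length 21 ✓; 3' end CA has 1 G/C ✓; Tm = 64.9 + 41·(11 − 16.4)/21 = 54.4°C ✓; GC 11/21 = 52.4% ✓ — passes.
Primer 4 (27 nt, A=7 T=10 G=7 C=3): length 27 ✓; 3' end TG has 1 G/C ✓; Tm = 64.9 + 41·(10 − 16.4)/27 = 55.2°C ✓; GC 10/27 = 37.0% ✓ — passes.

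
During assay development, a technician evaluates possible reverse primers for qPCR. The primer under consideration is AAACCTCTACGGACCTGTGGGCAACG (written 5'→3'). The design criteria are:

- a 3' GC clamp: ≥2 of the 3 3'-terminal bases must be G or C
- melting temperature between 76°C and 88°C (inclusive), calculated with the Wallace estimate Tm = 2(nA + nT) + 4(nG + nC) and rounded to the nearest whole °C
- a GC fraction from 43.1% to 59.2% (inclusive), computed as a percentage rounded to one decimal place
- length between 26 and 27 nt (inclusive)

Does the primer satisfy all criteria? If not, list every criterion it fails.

Meets all criteria.

Base counts: A=7, T=4, G=7, C=8 (length 26).
GC clamp: 3' end ACG has 2 G/C ✓
Tm: Tm = 2·11 + 4·15 = 82°C ✓
GC content: GC 15/26 = 57.7% ✓
length: length 26 ✓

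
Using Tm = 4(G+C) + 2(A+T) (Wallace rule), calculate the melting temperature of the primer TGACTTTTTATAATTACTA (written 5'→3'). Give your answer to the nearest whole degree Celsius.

Base counts: A=6, T=10, G=1, C=2 (length 19).
Tm = 2·(6+10) + 4·(1+2) = 2·16 + 4·3 = 32 + 12 = 44°C.

44°C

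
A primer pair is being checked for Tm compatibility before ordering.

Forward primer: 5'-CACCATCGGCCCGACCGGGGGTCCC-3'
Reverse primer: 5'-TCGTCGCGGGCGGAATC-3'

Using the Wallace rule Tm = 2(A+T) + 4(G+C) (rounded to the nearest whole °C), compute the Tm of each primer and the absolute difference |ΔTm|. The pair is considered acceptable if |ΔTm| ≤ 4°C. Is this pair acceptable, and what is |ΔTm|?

|ΔTm| = 32°C; the pair is not acceptable.

Forward: A=3 T=2 G=8 C=12 → Tm = 2·5 + 4·20 = 90°C.
Reverse: A=2 T=3 G=7 C=5 → Tm = 2·5 + 4·12 = 58°C.
|ΔTm| = |90 − 58| = 32°C, > 4°C.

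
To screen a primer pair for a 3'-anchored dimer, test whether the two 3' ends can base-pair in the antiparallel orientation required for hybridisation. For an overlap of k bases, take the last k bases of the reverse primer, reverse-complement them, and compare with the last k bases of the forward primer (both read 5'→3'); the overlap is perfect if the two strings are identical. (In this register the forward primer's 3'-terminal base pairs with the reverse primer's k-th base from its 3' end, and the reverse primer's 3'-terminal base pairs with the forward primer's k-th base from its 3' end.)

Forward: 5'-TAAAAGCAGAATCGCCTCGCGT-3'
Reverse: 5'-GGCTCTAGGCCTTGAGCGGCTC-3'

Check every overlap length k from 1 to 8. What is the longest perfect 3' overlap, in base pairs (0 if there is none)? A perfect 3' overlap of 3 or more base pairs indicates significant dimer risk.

Longest perfect overlap: 0 complementary base pairs; below the dimer-risk threshold (threshold 3).

Last 8 bases (5'→3') — forward …CCTCGCGT, reverse …AGCGGCTC.
Reverse complement of the reverse primer's last 8 bases: GAGCCGCT; its first k bases are the reverse complement of the reverse primer's last k bases, so a perfect k-base overlap needs the forward primer's last k bases to equal them.
Comparing (forward last k vs required): k=1: T vs G ✗; k=2: GT vs GA ✗; k=3: CGT vs GAG ✗; k=4: GCGT vs GAGC ✗; k=5: CGCGT vs GAGCC ✗; k=6: TCGCGT vs GAGCCG ✗; k=7: CTCGCGT vs GAGCCGC ✗; k=8: CCTCGCGT vs GAGCCGCT ✗.
No overlap length from 1 to 8 is perfect, so the longest perfect 3' overlap is 0.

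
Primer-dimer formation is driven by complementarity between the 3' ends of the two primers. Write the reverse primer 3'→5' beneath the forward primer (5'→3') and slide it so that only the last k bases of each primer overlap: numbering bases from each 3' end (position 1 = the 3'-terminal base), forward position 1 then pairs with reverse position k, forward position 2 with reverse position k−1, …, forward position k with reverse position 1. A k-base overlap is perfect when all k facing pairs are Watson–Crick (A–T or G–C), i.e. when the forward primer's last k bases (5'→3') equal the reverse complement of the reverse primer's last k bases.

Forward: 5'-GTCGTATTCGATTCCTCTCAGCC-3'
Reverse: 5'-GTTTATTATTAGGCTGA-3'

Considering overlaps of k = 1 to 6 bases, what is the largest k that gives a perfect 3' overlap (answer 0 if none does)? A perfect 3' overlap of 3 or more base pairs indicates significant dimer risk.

Last 6 bases (5'→3') — forward …TCAGCC, reverse …GGCTGA.
Reverse complement of the reverse primer's last 6 bases: TCAGCC; its first k bases are the reverse complement of the reverse primer's last k bases, so a perfect k-base overlap needs the forward primer's last k bases to equal them.
Comparing (forward last k vs required): k=1: C vs T ✗; k=2: CC vs TC ✗; k=3: GCC vs TCA ✗; k=4: AGCC vs TCAG ✗; k=5: CAGCC vs TCAGC ✗; k=6: TCAGCC vs TCAGCC ✓.
Only k = 6 is perfect, so the longest perfect 3' overlap is 6.

Longest perfect overlap: 6 complementary base pairs; significant dimer risk (threshold 3).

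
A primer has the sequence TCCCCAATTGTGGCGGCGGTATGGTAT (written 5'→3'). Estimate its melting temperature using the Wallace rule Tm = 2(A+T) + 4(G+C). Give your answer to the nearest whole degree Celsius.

Base counts: A=4, T=8, G=9, C=6 (length 27).
Tm = 2·(4+8) + 4·(9+6) = 2·12 + 4·15 = 24 + 60 = 84°C.

84°C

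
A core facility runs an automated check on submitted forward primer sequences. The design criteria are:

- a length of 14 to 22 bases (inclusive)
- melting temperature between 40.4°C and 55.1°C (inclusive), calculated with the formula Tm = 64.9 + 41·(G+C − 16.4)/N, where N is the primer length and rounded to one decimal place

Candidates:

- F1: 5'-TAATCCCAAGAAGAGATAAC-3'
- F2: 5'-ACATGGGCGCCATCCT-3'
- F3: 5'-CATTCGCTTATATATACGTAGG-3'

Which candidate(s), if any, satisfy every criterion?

F1, F2 and F3.

F1 (20 nt, A=10 T=3 G=3 C=4): length 20 ✓; Tm = 64.9 + 41·(7 − 16.4)/20 = 45.6°C ✓ — passes.
F2 (16 nt, A=3 T=3 G=4 C=6): length 16 ✓; Tm = 64.9 + 41·(10 − 16.4)/16 = 48.5°C ✓ — passes.
F3 (22 nt, A=6 T=8 G=4 C=4): length 22 ✓; Tm = 64.9 + 41·(8 − 16.4)/22 = 49.2°C ✓ — passes.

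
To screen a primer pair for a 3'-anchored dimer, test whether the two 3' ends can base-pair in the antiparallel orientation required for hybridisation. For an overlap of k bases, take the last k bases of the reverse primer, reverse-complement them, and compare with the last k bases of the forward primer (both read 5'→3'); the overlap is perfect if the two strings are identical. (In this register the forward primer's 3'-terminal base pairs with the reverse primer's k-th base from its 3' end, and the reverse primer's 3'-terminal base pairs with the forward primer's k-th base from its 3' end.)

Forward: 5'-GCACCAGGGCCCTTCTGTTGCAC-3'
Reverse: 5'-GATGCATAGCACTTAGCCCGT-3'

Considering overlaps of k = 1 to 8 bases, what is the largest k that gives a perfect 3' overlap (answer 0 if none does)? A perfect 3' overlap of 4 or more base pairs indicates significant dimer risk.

Longest perfect overlap: 2 complementary base pairs; below the dimer-risk threshold (threshold 4).

Last 8 bases (5'→3') — forward …TGTTGCAC, reverse …TAGCCCGT.
Reverse complement of the reverse primer's last 8 bases: ACGGGCTA; its first k bases are the reverse complement of the reverse primer's last k bases, so a perfect k-base overlap needs the forward primer's last k bases to equal them.
Comparing (forward last k vs required): k=1: C vs A ✗; k=2: AC vs AC ✓; k=3: CAC vs ACG ✗; k=4: GCAC vs ACGG ✗; k=5: TGCAC vs ACGGG ✗; k=6: TTGCAC vs ACGGGC ✗; k=7: GTTGCAC vs ACGGGCT ✗; k=8: TGTTGCAC vs ACGGGCTA ✗.
Only k = 2 is perfect, so the longest perfect 3' overlap is 2.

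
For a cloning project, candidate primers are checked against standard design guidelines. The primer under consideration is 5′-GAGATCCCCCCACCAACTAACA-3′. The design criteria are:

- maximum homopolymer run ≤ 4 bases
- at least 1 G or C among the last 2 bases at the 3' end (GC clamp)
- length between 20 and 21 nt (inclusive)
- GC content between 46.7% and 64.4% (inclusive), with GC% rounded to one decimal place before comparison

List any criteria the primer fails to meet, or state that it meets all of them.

Base counts: A=8, T=2, G=2, C=10 (length 22).
homopolymer run: longest run = 6, exceeds 4 ✗
GC clamp: 3' end CA has 1 G/C ✓
length: length 22, outside 20–21 ✗
GC content: GC 12/22 = 54.5% ✓

Fails: homopolymer run, length.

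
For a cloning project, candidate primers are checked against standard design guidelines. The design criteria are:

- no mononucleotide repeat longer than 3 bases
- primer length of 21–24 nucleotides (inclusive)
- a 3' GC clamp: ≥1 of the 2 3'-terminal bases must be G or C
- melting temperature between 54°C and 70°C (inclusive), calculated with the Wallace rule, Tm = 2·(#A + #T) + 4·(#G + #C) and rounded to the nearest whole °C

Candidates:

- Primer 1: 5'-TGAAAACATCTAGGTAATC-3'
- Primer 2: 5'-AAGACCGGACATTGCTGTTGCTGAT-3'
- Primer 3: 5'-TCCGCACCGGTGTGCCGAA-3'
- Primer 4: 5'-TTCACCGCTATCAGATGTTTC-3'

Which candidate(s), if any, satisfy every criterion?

Primer 1 (19 nt, A=8 T=5 G=3 C=3): longest run = 4, exceeds 3 ✗; length 19, outside 21–24 ✗; 3' end TC has 1 G/C ✓; Tm = 2·13 + 4·6 = 50°C, outside 54–70°C ✗ — fails.
Primer 2 (25 nt, A=6 T=7 G=7 C=5): longest run = 2 ✓; length 25, outside 21–24 ✗; 3' end AT has 0 G/C, need ≥1 ✗; Tm = 2·13 + 4·12 = 74°C, outside 54–70°C ✗ — fails.
Primer 3 (19 nt, A=3 T=3 G=6 C=7): longest run = 2 ✓; length 19, outside 21–24 ✗; 3' end AA has 0 G/C, need ≥1 ✗; Tm = 2·6 + 4·13 = 64°C ✓ — fails.
Primer 4 (21 nt, A=4 T=8 G=3 C=6): longest run = 3 ✓; length 21 ✓; 3' end TC has 1 G/C ✓; Tm = 2·12 + 4·9 = 60°C ✓ — passes.

Primer 4 only.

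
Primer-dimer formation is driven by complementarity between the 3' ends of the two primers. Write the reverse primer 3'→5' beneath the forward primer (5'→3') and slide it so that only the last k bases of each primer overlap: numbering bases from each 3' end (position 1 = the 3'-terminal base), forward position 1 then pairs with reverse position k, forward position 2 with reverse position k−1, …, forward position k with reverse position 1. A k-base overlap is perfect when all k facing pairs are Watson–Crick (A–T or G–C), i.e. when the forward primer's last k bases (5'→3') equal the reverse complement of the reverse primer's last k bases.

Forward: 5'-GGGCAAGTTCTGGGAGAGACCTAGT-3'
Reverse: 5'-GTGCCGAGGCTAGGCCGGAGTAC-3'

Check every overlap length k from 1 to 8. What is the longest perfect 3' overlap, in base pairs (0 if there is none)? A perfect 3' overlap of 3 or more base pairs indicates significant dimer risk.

Longest perfect overlap: 2 complementary base pairs; below the dimer-risk threshold (threshold 3).

Last 8 bases (5'→3') — forward …GACCTAGT, reverse …CGGAGTAC.
Reverse complement of the reverse primer's last 8 bases: GTACTCCG; its first k bases are the reverse complement of the reverse primer's last k bases, so a perfect k-base overlap needs the forward primer's last k bases to equal them.
Comparing (forward last k vs required): k=1: T vs G ✗; k=2: GT vs GT ✓; k=3: AGT vs GTA ✗; k=4: TAGT vs GTAC ✗; k=5: CTAGT vs GTACT ✗; k=6: CCTAGT vs GTACTC ✗; k=7: ACCTAGT vs GTACTCC ✗; k=8: GACCTAGT vs GTACTCCG ✗.
Only k = 2 is perfect, so the longest perfect 3' overlap is 2.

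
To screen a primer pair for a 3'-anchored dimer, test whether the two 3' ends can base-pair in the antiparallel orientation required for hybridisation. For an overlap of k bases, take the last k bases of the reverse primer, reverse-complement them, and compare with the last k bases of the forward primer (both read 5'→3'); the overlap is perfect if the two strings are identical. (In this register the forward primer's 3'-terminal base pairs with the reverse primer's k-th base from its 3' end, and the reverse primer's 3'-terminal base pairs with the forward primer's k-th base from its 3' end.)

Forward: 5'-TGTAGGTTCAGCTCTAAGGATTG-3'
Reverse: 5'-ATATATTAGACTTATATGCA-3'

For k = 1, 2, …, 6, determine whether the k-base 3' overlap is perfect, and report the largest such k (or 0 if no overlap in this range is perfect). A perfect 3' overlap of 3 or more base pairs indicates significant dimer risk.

Last 6 bases (5'→3') — forward …GGATTG, reverse …TATGCA.
Reverse complement of the reverse primer's last 6 bases: TGCATA; its first k bases are the reverse complement of the reverse primer's last k bases, so a perfect k-base overlap needs the forward primer's last k bases to equal them.
Comparing (forward last k vs required): k=1: G vs T ✗; k=2: TG vs TG ✓; k=3: TTG vs TGC ✗; k=4: ATTG vs TGCA ✗; k=5: GATTG vs TGCAT ✗; k=6: GGATTG vs TGCATA ✗.
Only k = 2 is perfect, so the longest perfect 3' overlap is 2.

Longest perfect overlap: 2 complementary base pairs; below the dimer-risk threshold (threshold 3).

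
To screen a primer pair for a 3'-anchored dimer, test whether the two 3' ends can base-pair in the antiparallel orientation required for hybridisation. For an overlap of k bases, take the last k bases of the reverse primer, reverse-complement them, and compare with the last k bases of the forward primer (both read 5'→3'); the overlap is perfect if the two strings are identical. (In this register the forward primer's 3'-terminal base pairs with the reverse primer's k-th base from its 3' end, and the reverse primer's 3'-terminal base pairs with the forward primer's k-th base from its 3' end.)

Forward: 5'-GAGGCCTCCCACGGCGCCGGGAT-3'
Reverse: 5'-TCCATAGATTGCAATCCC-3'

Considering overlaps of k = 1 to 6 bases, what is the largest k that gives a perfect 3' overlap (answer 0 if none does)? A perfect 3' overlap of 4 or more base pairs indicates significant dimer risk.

Last 6 bases (5'→3') — forward …CGGGAT, reverse …AATCCC.
Reverse complement of the reverse primer's last 6 bases: GGGATT; its first k bases are the reverse complement of the reverse primer's last k bases, so a perfect k-base overlap needs the forward primer's last k bases to equal them.
Comparing (forward last k vs required): k=1: T vs G ✗; k=2: AT vs GG ✗; k=3: GAT vs GGG ✗; k=4: GGAT vs GGGA ✗; k=5: GGGAT vs GGGAT ✓; k=6: CGGGAT vs GGGATT ✗.
Only k = 5 is perfect, so the longest perfect 3' overlap is 5.

Longest perfect overlap: 5 complementary base pairs; significant dimer risk (threshold 4).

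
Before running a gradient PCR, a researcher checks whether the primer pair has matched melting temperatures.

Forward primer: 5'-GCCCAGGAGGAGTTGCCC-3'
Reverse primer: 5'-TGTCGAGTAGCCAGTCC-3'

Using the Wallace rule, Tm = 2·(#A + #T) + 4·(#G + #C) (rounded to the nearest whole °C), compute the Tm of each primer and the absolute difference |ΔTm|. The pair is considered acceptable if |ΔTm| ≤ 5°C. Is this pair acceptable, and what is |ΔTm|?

Forward: A=3 T=2 G=7 C=6 → Tm = 2·5 + 4·13 = 62°C.
Reverse: A=3 T=4 G=5 C=5 → Tm = 2·7 + 4·10 = 54°C.
|ΔTm| = |62 − 54| = 8°C, > 5°C.

|ΔTm| = 8°C; the pair is not acceptable.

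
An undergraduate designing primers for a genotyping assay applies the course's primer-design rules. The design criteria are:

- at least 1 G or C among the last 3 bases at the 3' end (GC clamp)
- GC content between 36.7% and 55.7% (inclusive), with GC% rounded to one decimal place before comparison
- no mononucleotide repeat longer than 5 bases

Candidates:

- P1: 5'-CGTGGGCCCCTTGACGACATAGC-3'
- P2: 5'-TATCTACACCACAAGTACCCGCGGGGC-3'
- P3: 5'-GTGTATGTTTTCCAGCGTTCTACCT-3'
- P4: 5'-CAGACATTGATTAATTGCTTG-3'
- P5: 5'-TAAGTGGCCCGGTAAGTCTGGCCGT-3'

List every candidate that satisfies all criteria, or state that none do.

P1 (23 nt, A=4 T=4 G=7 C=8): 3' end AGC has 2 G/C ✓; GC 15/23 = 65.2%, outside 36.7–55.7% ✗; longest run = 4 ✓ — fails.
P2 (27 nt, A=7 T=4 G=6 C=10): 3' end GGC has 3 G/C ✓; GC 16/27 = 59.3%, outside 36.7–55.7% ✗; longest run = 4 ✓ — fails.
P3 (25 nt, A=3 T=11 G=5 C=6): 3' end CCT has 2 G/C ✓; GC 11/25 = 44.0% ✓; longest run = 4 ✓ — passes.
P4 (21 nt, A=6 T=8 G=4 C=3): 3' end TTG has 1 G/C ✓; GC 7/21 = 33.3%, outside 36.7–55.7% ✗; longest run = 2 ✓ — fails.
P5 (25 nt, A=4 T=6 G=9 C=6): 3' end CGT has 2 G/C ✓; GC 15/25 = 60.0%, outside 36.7–55.7% ✗; longest run = 3 ✓ — fails.

P3 only.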